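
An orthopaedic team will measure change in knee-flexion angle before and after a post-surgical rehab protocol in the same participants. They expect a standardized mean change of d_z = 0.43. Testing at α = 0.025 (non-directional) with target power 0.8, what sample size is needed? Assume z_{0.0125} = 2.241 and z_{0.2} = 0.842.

n = 52 pairs

For a paired (one-sample on differences) test: n = ((z_{α/2} + z_β) / d)².
z_{α/2} + z_β = 2.241 + 0.842 = 3.083.
n = (3.083 / 0.43)² = 7.170² = 51.41.
Round up.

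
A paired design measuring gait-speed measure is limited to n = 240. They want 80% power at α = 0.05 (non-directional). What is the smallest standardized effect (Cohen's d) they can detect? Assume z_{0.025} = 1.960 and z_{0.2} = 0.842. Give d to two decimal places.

d_min ≈ 0.18

For a single sample (or paired design) of n = 240: d_min = (z_{α/2} + z_β)/√n.
z-sum = 1.960 + 0.842 = 2.802.
d_min = 2.802 / √240 = 2.802 / 15.492 = 0.181.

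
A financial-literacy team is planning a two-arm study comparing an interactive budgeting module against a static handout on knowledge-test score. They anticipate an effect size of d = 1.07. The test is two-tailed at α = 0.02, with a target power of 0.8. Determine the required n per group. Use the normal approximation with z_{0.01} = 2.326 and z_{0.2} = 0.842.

For two independent groups with equal n: n = 2·((z_{α/2} + z_β) / d)².
z_{α/2} + z_β = 2.326 + 0.842 = 3.168.
n = 2 × (3.168 / 1.07)² = 2 × 2.961² = 2 × 8.77 = 17.5.
Round up to the next whole participant.

n = 18 per group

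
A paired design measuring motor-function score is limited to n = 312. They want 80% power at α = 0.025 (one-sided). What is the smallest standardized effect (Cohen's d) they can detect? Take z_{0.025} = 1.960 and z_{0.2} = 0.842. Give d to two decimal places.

For a single sample (or paired design) of n = 312: d_min = (z_{α} + z_β)/√n.
z-sum = 1.960 + 0.842 = 2.802.
d_min = 2.802 / √312 = 2.802 / 17.664 = 0.159.

d_min ≈ 0.16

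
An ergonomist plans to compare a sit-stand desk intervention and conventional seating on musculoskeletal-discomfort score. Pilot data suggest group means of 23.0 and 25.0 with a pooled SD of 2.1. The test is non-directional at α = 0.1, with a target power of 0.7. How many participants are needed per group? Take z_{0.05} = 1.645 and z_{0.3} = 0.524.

Cohen's d = |M₁ − M₂| / SD_pooled = |23.0 − 25.0| / 2.1 = 2.0 / 2.1 = 0.952.
For two independent groups with equal n: n = 2·((z_{α/2} + z_β) / d)².
z_{α/2} + z_β = 1.645 + 0.524 = 2.169.
n = 2 × (2.169 / 0.952)² = 2 × 2.278² = 2 × 5.19 = 10.4.
Round up to the next whole participant.

n = 11 per group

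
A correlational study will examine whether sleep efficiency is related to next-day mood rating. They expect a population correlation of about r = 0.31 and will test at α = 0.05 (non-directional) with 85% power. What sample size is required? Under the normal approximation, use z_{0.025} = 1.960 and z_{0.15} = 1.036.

n = 91

Fisher's z: C = ½·ln((1+r)/(1−r)) = ½·ln(1.8986) = 0.3205.
n = ((z_{α/2} + z_β)/C)² + 3.
(1.960 + 1.036) / 0.3205 = 2.996 / 0.3205 = 9.348.
n = 9.348² + 3 = 87.38 + 3 = 90.4.
Round up.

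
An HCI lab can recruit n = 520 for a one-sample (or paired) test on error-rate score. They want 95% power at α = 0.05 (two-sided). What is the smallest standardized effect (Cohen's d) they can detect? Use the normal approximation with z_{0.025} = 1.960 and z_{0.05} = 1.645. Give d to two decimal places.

For a single sample (or paired design) of n = 520: d_min = (z_{α/2} + z_β)/√n.
z-sum = 1.960 + 1.645 = 3.605.
d_min = 3.605 / √520 = 3.605 / 22.804 = 0.158.

d_min ≈ 0.16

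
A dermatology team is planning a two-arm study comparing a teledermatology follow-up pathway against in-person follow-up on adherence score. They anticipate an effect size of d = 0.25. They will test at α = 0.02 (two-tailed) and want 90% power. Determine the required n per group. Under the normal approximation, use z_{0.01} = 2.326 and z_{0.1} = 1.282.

For two independent groups with equal n: n = 2·((z_{α/2} + z_β) / d)².
z_{α/2} + z_β = 2.326 + 1.282 = 3.608.
n = 2 × (3.608 / 0.25)² = 2 × 14.432² = 2 × 208.28 = 416.6.
Round up to the next whole participant.

n = 417 per group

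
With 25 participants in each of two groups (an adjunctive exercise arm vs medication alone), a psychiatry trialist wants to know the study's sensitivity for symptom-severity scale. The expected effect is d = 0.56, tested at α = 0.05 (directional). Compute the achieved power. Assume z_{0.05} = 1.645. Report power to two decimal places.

For two equal groups, power = Φ(d·√(n/2) − z_{α}).
d·√(n/2) = 0.56 × √(25/2) = 0.56 × 3.536 = 1.980.
z_β = 1.980 − 1.645 = 0.335.
Power = Φ(0.335) = 0.631.

power ≈ 0.63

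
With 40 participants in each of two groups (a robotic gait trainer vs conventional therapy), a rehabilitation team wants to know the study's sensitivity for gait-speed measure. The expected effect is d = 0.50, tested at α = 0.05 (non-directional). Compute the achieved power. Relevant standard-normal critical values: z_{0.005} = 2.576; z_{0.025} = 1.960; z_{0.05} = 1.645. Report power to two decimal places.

power ≈ 0.61

For two equal groups, power = Φ(d·√(n/2) − z_{α/2}).
d·√(n/2) = 0.50 × √(40/2) = 0.50 × 4.472 = 2.236.
z_β = 2.236 − 1.960 = 0.276.
Power = Φ(0.276) = 0.609.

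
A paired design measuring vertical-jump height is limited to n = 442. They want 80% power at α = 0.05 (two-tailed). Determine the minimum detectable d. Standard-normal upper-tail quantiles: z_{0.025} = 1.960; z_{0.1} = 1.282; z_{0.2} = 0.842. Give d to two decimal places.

d_min ≈ 0.13

For a single sample (or paired design) of n = 442: d_min = (z_{α/2} + z_β)/√n.
z-sum = 1.960 + 0.842 = 2.802.
d_min = 2.802 / √442 = 2.802 / 21.024 = 0.133.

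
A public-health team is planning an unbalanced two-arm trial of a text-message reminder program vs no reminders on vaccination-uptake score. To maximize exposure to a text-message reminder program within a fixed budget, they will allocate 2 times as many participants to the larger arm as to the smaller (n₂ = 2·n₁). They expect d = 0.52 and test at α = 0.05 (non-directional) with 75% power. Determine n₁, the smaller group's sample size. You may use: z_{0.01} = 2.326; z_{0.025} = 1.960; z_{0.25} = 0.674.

n₁ = 39

With allocation ratio k = n₂/n₁ = 2, Var(x̄₁−x̄₂) = σ²(1/n₁ + 1/(k·n₁)) = σ²·(k+1)/(k·n₁).
So n₁ = (1 + 1/k)·((z_{α/2} + z_β)/d)² = 1.500 × (2.634/0.52)².
n₁ = 1.500 × 25.66 = 38.5.
Round up: n₁ = 39, giving n₂ = 2 × 39 = 78.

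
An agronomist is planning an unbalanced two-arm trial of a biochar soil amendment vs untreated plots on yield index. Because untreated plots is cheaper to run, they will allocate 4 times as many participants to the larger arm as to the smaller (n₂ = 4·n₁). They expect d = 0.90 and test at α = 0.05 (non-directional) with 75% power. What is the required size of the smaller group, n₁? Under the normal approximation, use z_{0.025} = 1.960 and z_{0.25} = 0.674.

With allocation ratio k = n₂/n₁ = 4, Var(x̄₁−x̄₂) = σ²(1/n₁ + 1/(k·n₁)) = σ²·(k+1)/(k·n₁).
So n₁ = (1 + 1/k)·((z_{α/2} + z_β)/d)² = 1.250 × (2.634/0.90)².
n₁ = 1.250 × 8.57 = 10.7.
Round up: n₁ = 11, giving n₂ = 4 × 11 = 44.

n₁ = 11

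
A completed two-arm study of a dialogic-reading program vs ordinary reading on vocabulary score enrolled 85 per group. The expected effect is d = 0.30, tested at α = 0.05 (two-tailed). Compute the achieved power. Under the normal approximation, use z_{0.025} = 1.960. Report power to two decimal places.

For two equal groups, power = Φ(d·√(n/2) − z_{α/2}).
d·√(n/2) = 0.30 × √(85/2) = 0.30 × 6.519 = 1.956.
z_β = 1.956 − 1.960 = -0.004.
Power = Φ(-0.004) = 0.498.

power ≈ 0.50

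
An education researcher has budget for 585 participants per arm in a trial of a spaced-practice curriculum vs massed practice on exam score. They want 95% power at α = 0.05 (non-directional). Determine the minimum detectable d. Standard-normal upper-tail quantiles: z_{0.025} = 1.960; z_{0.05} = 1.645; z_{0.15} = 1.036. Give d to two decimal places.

For two independent groups of n = 585 each: d_min = (z_{α/2} + z_β)·√(2/n).
z-sum = 1.960 + 1.645 = 3.605.
d_min = 3.605 × √(2/585) = 3.605 × 0.0585 = 0.211.

d_min ≈ 0.21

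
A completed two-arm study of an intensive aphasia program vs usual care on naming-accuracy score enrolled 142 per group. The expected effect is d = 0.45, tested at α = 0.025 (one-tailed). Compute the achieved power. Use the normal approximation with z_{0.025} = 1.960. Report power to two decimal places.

For two equal groups, power = Φ(d·√(n/2) − z_{α}).
d·√(n/2) = 0.45 × √(142/2) = 0.45 × 8.426 = 3.792.
z_β = 3.792 − 1.960 = 1.832.
Power = Φ(1.832) = 0.967.

power ≈ 0.97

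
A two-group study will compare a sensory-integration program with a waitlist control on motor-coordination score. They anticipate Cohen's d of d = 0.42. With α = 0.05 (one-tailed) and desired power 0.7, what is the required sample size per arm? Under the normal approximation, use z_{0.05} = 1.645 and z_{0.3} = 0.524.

For two independent groups with equal n: n = 2·((z_{α} + z_β) / d)².
z_{α} + z_β = 1.645 + 0.524 = 2.169.
n = 2 × (2.169 / 0.42)² = 2 × 5.164² = 2 × 26.67 = 53.3.
Round up to the next whole participant.

n = 54 per group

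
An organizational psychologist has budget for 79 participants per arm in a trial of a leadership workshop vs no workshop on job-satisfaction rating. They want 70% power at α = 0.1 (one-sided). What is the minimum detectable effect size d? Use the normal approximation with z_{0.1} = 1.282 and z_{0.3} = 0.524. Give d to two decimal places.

d_min ≈ 0.29

For two independent groups of n = 79 each: d_min = (z_{α} + z_β)·√(2/n).
z-sum = 1.282 + 0.524 = 1.806.
d_min = 1.806 × √(2/79) = 1.806 × 0.1591 = 0.287.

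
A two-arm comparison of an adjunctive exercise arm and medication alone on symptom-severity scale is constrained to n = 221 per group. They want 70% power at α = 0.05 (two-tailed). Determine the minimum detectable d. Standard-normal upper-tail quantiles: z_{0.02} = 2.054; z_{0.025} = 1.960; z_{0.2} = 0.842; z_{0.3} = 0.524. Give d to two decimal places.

d_min ≈ 0.24

For two independent groups of n = 221 each: d_min = (z_{α/2} + z_β)·√(2/n).
z-sum = 1.960 + 0.524 = 2.484.
d_min = 2.484 × √(2/221) = 2.484 × 0.0951 = 0.236.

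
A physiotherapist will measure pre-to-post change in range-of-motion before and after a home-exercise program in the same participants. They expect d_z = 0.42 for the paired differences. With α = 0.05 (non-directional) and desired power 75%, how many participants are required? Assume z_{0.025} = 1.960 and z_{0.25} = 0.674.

For a paired (one-sample on differences) test: n = ((z_{α/2} + z_β) / d)².
z_{α/2} + z_β = 1.960 + 0.674 = 2.634.
n = (2.634 / 0.42)² = 6.271² = 39.33.
Round up.

n = 40 pairs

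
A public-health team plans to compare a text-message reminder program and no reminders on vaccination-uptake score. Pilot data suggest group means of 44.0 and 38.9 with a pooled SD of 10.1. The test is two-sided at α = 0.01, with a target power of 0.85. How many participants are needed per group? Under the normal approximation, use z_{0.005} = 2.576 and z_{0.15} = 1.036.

Cohen's d = |M₁ − M₂| / SD_pooled = |44.0 − 38.9| / 10.1 = 5.1 / 10.1 = 0.505.
For two independent groups with equal n: n = 2·((z_{α/2} + z_β) / d)².
z_{α/2} + z_β = 2.576 + 1.036 = 3.612.
n = 2 × (3.612 / 0.505)² = 2 × 7.152² = 2 × 51.16 = 102.3.
Round up to the next whole participant.

n = 103 per group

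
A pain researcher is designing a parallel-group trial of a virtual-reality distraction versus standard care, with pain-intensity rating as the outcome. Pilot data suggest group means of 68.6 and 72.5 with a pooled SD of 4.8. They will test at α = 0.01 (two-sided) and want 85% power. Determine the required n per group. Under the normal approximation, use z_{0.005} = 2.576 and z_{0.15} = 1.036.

Cohen's d = |M₁ − M₂| / SD_pooled = |68.6 − 72.5| / 4.8 = 3.9 / 4.8 = 0.813.
For two independent groups with equal n: n = 2·((z_{α/2} + z_β) / d)².
z_{α/2} + z_β = 2.576 + 1.036 = 3.612.
n = 2 × (3.612 / 0.813)² = 2 × 4.443² = 2 × 19.74 = 39.5.
Round up to the next whole participant.

n = 40 per group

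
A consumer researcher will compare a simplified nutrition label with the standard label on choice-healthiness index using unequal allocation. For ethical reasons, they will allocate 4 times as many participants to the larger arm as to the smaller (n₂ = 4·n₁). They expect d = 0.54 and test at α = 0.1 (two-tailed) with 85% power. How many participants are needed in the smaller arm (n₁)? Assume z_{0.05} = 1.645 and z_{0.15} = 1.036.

With allocation ratio k = n₂/n₁ = 4, Var(x̄₁−x̄₂) = σ²(1/n₁ + 1/(k·n₁)) = σ²·(k+1)/(k·n₁).
So n₁ = (1 + 1/k)·((z_{α/2} + z_β)/d)² = 1.250 × (2.681/0.54)².
n₁ = 1.250 × 24.65 = 30.8.
Round up: n₁ = 31, giving n₂ = 4 × 31 = 124.

n₁ = 31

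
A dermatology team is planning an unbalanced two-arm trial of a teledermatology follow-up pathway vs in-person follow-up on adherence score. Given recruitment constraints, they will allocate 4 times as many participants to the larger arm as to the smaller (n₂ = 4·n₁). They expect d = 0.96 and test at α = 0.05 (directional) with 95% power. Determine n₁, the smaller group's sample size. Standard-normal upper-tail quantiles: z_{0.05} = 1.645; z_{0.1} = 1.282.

n₁ = 15

With allocation ratio k = n₂/n₁ = 4, Var(x̄₁−x̄₂) = σ²(1/n₁ + 1/(k·n₁)) = σ²·(k+1)/(k·n₁).
So n₁ = (1 + 1/k)·((z_{α} + z_β)/d)² = 1.250 × (3.290/0.96)².
n₁ = 1.250 × 11.74 = 14.7.
Round up: n₁ = 15, giving n₂ = 4 × 15 = 60.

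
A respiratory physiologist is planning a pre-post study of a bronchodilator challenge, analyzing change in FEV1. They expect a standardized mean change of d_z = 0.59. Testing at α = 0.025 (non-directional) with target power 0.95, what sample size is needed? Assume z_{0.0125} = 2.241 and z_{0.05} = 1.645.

n = 44 pairs

For a paired (one-sample on differences) test: n = ((z_{α/2} + z_β) / d)².
z_{α/2} + z_β = 2.241 + 1.645 = 3.886.
n = (3.886 / 0.59)² = 6.586² = 43.38.
Round up.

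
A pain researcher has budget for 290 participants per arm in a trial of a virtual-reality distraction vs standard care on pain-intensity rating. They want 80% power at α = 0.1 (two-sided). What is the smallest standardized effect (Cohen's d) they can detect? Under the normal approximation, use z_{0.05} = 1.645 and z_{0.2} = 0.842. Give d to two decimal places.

d_min ≈ 0.21

For two independent groups of n = 290 each: d_min = (z_{α/2} + z_β)·√(2/n).
z-sum = 1.645 + 0.842 = 2.487.
d_min = 2.487 × √(2/290) = 2.487 × 0.0830 = 0.207.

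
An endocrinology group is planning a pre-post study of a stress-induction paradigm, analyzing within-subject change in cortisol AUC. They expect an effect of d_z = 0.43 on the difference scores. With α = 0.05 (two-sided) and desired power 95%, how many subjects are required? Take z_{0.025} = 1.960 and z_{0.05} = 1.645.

n = 71 pairs

For a paired (one-sample on differences) test: n = ((z_{α/2} + z_β) / d)².
z_{α/2} + z_β = 1.960 + 1.645 = 3.605.
n = (3.605 / 0.43)² = 8.384² = 70.29.
Round up.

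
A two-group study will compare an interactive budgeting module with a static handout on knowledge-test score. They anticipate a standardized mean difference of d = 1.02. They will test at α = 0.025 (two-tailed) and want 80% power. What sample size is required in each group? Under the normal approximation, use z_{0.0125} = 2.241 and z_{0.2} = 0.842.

n = 19 per group

For two independent groups with equal n: n = 2·((z_{α/2} + z_β) / d)².
z_{α/2} + z_β = 2.241 + 0.842 = 3.083.
n = 2 × (3.083 / 1.02)² = 2 × 3.023² = 2 × 9.14 = 18.3.
Round up to the next whole participant.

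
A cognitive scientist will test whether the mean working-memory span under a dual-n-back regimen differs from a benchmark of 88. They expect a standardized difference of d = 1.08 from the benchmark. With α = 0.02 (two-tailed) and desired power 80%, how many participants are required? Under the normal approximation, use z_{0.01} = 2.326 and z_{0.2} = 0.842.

For a one-sample test: n = ((z_{α/2} + z_β) / d)².
z_{α/2} + z_β = 2.326 + 0.842 = 3.168.
n = (3.168 / 1.08)² = 2.933² = 8.60.
Round up.

n = 9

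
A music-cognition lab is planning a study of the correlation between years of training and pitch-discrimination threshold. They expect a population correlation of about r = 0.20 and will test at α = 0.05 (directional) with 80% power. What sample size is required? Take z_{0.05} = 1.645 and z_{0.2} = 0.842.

Fisher's z: C = ½·ln((1+r)/(1−r)) = ½·ln(1.5000) = 0.2027.
n = ((z_{α} + z_β)/C)² + 3.
(1.645 + 0.842) / 0.2027 = 2.487 / 0.2027 = 12.269.
n = 12.269² + 3 = 150.54 + 3 = 153.5.
Round up.

n = 154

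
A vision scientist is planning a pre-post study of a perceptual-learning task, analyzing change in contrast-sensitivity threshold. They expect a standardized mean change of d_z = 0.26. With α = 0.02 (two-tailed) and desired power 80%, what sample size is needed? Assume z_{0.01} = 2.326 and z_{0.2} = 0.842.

n = 149 pairs

For a paired (one-sample on differences) test: n = ((z_{α/2} + z_β) / d)².
z_{α/2} + z_β = 2.326 + 0.842 = 3.168.
n = (3.168 / 0.26)² = 12.185² = 148.46.
Round up.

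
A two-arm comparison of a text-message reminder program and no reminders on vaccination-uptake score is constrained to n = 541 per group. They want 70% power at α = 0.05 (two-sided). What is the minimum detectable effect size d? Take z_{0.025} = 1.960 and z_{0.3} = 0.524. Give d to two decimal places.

For two independent groups of n = 541 each: d_min = (z_{α/2} + z_β)·√(2/n).
z-sum = 1.960 + 0.524 = 2.484.
d_min = 2.484 × √(2/541) = 2.484 × 0.0608 = 0.151.

d_min ≈ 0.15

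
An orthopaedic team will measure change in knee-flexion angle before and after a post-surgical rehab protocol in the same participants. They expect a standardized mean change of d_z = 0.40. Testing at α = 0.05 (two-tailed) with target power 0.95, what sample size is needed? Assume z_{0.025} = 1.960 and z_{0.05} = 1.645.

n = 82 pairs

For a paired (one-sample on differences) test: n = ((z_{α/2} + z_β) / d)².
z_{α/2} + z_β = 1.960 + 1.645 = 3.605.
n = (3.605 / 0.40)² = 9.012² = 81.23.
Round up.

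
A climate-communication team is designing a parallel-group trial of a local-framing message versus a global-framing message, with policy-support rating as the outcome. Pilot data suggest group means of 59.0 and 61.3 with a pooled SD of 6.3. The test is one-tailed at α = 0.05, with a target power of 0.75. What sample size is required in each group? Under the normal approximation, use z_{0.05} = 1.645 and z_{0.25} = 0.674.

n = 81 per group

Cohen's d = |M₁ − M₂| / SD_pooled = |59.0 − 61.3| / 6.3 = 2.3 / 6.3 = 0.365.
For two independent groups with equal n: n = 2·((z_{α} + z_β) / d)².
z_{α} + z_β = 1.645 + 0.674 = 2.319.
n = 2 × (2.319 / 0.365)² = 2 × 6.353² = 2 × 40.37 = 80.7.
Round up to the next whole participant.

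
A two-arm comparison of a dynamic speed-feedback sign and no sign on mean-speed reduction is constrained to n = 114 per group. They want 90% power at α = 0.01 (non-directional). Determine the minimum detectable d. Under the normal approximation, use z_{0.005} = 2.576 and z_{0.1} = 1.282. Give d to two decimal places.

For two independent groups of n = 114 each: d_min = (z_{α/2} + z_β)·√(2/n).
z-sum = 2.576 + 1.282 = 3.858.
d_min = 3.858 × √(2/114) = 3.858 × 0.1325 = 0.511.

d_min ≈ 0.51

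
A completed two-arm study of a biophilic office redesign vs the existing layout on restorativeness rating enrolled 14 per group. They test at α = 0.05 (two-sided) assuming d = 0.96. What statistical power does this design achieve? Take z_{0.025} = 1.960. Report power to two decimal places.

power ≈ 0.72

For two equal groups, power = Φ(d·√(n/2) − z_{α/2}).
d·√(n/2) = 0.96 × √(14/2) = 0.96 × 2.646 = 2.540.
z_β = 2.540 − 1.960 = 0.580.
Power = Φ(0.580) = 0.719.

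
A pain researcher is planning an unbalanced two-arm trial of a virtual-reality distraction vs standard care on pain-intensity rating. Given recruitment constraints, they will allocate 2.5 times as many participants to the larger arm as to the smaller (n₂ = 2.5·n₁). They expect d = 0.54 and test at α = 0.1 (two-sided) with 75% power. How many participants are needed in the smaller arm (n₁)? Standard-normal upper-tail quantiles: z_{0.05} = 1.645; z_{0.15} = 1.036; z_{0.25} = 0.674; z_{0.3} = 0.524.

With allocation ratio k = n₂/n₁ = 2.5, Var(x̄₁−x̄₂) = σ²(1/n₁ + 1/(k·n₁)) = σ²·(k+1)/(k·n₁).
So n₁ = (1 + 1/k)·((z_{α/2} + z_β)/d)² = 1.400 × (2.319/0.54)².
n₁ = 1.400 × 18.44 = 25.8.
Round up: n₁ = 26, giving n₂ = 2.5 × 26 = 65.

n₁ = 26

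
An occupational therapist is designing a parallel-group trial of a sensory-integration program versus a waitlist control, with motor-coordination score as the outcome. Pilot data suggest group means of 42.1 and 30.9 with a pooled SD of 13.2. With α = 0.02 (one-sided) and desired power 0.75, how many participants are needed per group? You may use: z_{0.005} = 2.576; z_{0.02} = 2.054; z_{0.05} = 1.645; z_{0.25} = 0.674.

n = 21 per group

Cohen's d = |M₁ − M₂| / SD_pooled = |42.1 − 30.9| / 13.2 = 11.2 / 13.2 = 0.848.
For two independent groups with equal n: n = 2·((z_{α} + z_β) / d)².
z_{α} + z_β = 2.054 + 0.674 = 2.728.
n = 2 × (2.728 / 0.848)² = 2 × 3.217² = 2 × 10.35 = 20.7.
Round up to the next whole participant.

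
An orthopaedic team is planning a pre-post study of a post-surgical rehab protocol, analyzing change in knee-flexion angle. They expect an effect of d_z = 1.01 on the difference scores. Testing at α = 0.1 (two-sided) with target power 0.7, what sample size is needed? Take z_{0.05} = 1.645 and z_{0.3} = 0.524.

For a paired (one-sample on differences) test: n = ((z_{α/2} + z_β) / d)².
z_{α/2} + z_β = 1.645 + 0.524 = 2.169.
n = (2.169 / 1.01)² = 2.148² = 4.61.
Round up.

n = 5 pairs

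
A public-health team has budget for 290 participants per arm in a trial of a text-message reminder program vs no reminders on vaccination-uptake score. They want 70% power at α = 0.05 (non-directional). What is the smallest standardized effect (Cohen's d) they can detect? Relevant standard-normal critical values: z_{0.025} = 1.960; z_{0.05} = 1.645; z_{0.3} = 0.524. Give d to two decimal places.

For two independent groups of n = 290 each: d_min = (z_{α/2} + z_β)·√(2/n).
z-sum = 1.960 + 0.524 = 2.484.
d_min = 2.484 × √(2/290) = 2.484 × 0.0830 = 0.206.

d_min ≈ 0.21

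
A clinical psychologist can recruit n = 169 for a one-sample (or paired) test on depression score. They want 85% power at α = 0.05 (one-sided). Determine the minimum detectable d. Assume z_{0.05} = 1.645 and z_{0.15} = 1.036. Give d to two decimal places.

d_min ≈ 0.21

For a single sample (or paired design) of n = 169: d_min = (z_{α} + z_β)/√n.
z-sum = 1.645 + 1.036 = 2.681.
d_min = 2.681 / √169 = 2.681 / 13.000 = 0.206.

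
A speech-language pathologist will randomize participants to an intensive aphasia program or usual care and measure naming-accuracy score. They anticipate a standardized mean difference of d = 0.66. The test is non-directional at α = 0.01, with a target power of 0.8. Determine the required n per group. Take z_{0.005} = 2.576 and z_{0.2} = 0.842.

For two independent groups with equal n: n = 2·((z_{α/2} + z_β) / d)².
z_{α/2} + z_β = 2.576 + 0.842 = 3.418.
n = 2 × (3.418 / 0.66)² = 2 × 5.179² = 2 × 26.82 = 53.6.
Round up to the next whole participant.

n = 54 per group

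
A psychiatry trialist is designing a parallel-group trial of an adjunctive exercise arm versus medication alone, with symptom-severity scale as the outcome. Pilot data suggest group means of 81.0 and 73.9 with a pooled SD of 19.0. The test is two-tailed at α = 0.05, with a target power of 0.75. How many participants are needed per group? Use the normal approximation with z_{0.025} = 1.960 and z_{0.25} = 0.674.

Cohen's d = |M₁ − M₂| / SD_pooled = |81.0 − 73.9| / 19.0 = 7.1 / 19.0 = 0.374.
For two independent groups with equal n: n = 2·((z_{α/2} + z_β) / d)².
z_{α/2} + z_β = 1.960 + 0.674 = 2.634.
n = 2 × (2.634 / 0.374)² = 2 × 7.043² = 2 × 49.60 = 99.2.
Round up to the next whole participant.

n = 100 per group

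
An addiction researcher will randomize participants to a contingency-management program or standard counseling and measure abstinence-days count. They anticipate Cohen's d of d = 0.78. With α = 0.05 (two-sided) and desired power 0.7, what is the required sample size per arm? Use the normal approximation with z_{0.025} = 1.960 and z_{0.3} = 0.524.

For two independent groups with equal n: n = 2·((z_{α/2} + z_β) / d)².
z_{α/2} + z_β = 1.960 + 0.524 = 2.484.
n = 2 × (2.484 / 0.78)² = 2 × 3.185² = 2 × 10.14 = 20.3.
Round up to the next whole participant.

n = 21 per group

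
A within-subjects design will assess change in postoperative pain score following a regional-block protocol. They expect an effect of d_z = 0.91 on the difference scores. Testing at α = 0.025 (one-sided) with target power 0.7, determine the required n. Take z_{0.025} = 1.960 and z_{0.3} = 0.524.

For a paired (one-sample on differences) test: n = ((z_{α} + z_β) / d)².
z_{α} + z_β = 1.960 + 0.524 = 2.484.
n = (2.484 / 0.91)² = 2.730² = 7.45.
Round up.

n = 8 pairs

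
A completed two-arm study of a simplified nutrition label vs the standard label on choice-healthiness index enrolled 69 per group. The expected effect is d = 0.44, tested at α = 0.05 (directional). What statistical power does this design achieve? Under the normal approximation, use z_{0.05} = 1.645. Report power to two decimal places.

power ≈ 0.83

For two equal groups, power = Φ(d·√(n/2) − z_{α}).
d·√(n/2) = 0.44 × √(69/2) = 0.44 × 5.874 = 2.584.
z_β = 2.584 − 1.645 = 0.939.
Power = Φ(0.939) = 0.826.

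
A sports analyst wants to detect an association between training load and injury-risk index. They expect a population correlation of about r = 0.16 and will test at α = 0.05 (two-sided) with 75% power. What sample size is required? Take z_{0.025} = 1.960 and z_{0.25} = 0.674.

Fisher's z: C = ½·ln((1+r)/(1−r)) = ½·ln(1.3810) = 0.1614.
n = ((z_{α/2} + z_β)/C)² + 3.
(1.960 + 0.674) / 0.1614 = 2.634 / 0.1614 = 16.320.
n = 16.320² + 3 = 266.33 + 3 = 269.3.
Round up.

n = 270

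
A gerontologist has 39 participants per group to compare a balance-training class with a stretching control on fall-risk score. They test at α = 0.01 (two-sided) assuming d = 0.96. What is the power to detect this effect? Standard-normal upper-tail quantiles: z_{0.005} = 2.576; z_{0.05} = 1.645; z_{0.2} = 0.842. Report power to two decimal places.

For two equal groups, power = Φ(d·√(n/2) − z_{α/2}).
d·√(n/2) = 0.96 × √(39/2) = 0.96 × 4.416 = 4.239.
z_β = 4.239 − 2.576 = 1.663.
Power = Φ(1.663) = 0.952.

power ≈ 0.95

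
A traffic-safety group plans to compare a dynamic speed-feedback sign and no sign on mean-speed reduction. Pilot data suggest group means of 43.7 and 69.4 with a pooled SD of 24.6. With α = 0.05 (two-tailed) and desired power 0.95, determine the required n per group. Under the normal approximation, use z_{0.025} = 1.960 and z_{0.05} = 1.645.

n = 24 per group

Cohen's d = |M₁ − M₂| / SD_pooled = |43.7 − 69.4| / 24.6 = 25.7 / 24.6 = 1.045.
For two independent groups with equal n: n = 2·((z_{α/2} + z_β) / d)².
z_{α/2} + z_β = 1.960 + 1.645 = 3.605.
n = 2 × (3.605 / 1.045)² = 2 × 3.450² = 2 × 11.90 = 23.8.
Round up to the next whole participant.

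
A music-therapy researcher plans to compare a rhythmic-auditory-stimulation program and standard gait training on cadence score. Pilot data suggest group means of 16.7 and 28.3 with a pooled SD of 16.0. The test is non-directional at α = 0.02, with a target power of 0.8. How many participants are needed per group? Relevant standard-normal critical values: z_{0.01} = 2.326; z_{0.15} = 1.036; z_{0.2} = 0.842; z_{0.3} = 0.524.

n = 39 per group

Cohen's d = |M₁ − M₂| / SD_pooled = |16.7 − 28.3| / 16.0 = 11.6 / 16.0 = 0.725.
For two independent groups with equal n: n = 2·((z_{α/2} + z_β) / d)².
z_{α/2} + z_β = 2.326 + 0.842 = 3.168.
n = 2 × (3.168 / 0.725)² = 2 × 4.370² = 2 × 19.09 = 38.2.
Round up to the next whole participant.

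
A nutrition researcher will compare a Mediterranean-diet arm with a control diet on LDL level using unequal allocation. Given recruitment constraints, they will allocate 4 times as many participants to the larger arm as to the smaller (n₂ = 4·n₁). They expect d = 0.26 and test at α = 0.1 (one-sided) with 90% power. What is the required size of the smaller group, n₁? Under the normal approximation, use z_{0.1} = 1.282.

With allocation ratio k = n₂/n₁ = 4, Var(x̄₁−x̄₂) = σ²(1/n₁ + 1/(k·n₁)) = σ²·(k+1)/(k·n₁).
So n₁ = (1 + 1/k)·((z_{α} + z_β)/d)² = 1.250 × (2.564/0.26)².
n₁ = 1.250 × 97.25 = 121.6.
Round up: n₁ = 122, giving n₂ = 4 × 122 = 488.

n₁ = 122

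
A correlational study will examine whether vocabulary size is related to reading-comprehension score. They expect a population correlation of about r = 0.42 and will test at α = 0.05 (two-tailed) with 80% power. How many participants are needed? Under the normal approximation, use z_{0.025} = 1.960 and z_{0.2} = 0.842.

n = 43

Fisher's z: C = ½·ln((1+r)/(1−r)) = ½·ln(2.4483) = 0.4477.
n = ((z_{α/2} + z_β)/C)² + 3.
(1.960 + 0.842) / 0.4477 = 2.802 / 0.4477 = 6.259.
n = 6.259² + 3 = 39.17 + 3 = 42.2.
Round up.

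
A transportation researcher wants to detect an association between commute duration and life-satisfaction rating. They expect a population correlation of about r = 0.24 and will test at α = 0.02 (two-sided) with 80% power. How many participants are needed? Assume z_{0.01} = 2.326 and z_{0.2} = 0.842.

n = 171

Fisher's z: C = ½·ln((1+r)/(1−r)) = ½·ln(1.6316) = 0.2448.
n = ((z_{α/2} + z_β)/C)² + 3.
(2.326 + 0.842) / 0.2448 = 3.168 / 0.2448 = 12.941.
n = 12.941² + 3 = 167.47 + 3 = 170.5.
Round up.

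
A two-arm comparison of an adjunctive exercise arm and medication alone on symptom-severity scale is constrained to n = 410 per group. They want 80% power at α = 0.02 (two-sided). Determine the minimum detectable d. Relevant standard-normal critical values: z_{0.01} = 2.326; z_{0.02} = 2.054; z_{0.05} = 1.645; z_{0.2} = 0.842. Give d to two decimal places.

d_min ≈ 0.22

For two independent groups of n = 410 each: d_min = (z_{α/2} + z_β)·√(2/n).
z-sum = 2.326 + 0.842 = 3.168.
d_min = 3.168 × √(2/410) = 3.168 × 0.0698 = 0.221.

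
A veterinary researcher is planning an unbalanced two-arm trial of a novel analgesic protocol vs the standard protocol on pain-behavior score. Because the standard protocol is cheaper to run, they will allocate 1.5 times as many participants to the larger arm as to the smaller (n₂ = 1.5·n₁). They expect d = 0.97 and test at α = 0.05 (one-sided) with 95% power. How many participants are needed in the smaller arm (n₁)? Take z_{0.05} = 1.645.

n₁ = 20

With allocation ratio k = n₂/n₁ = 1.5, Var(x̄₁−x̄₂) = σ²(1/n₁ + 1/(k·n₁)) = σ²·(k+1)/(k·n₁).
So n₁ = (1 + 1/k)·((z_{α} + z_β)/d)² = 1.667 × (3.290/0.97)².
n₁ = 1.667 × 11.50 = 19.2.
Round up: n₁ = 20, giving n₂ = 1.5 × 20 = 30.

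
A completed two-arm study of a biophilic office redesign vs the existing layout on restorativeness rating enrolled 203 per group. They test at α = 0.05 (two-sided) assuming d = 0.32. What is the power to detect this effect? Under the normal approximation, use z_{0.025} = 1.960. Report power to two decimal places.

power ≈ 0.90

For two equal groups, power = Φ(d·√(n/2) − z_{α/2}).
d·√(n/2) = 0.32 × √(203/2) = 0.32 × 10.075 = 3.224.
z_β = 3.224 − 1.960 = 1.264.
Power = Φ(1.264) = 0.897.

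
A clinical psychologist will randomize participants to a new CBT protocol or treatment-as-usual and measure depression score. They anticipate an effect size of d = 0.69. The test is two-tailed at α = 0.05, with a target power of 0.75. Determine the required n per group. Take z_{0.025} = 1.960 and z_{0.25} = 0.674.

n = 30 per group

For two independent groups with equal n: n = 2·((z_{α/2} + z_β) / d)².
z_{α/2} + z_β = 1.960 + 0.674 = 2.634.
n = 2 × (2.634 / 0.69)² = 2 × 3.817² = 2 × 14.57 = 29.1.
Round up to the next whole participant.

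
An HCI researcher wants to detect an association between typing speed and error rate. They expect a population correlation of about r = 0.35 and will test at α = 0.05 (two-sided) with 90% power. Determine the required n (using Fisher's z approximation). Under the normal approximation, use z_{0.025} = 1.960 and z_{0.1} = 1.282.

n = 82

Fisher's z: C = ½·ln((1+r)/(1−r)) = ½·ln(2.0769) = 0.3654.
n = ((z_{α/2} + z_β)/C)² + 3.
(1.960 + 1.282) / 0.3654 = 3.242 / 0.3654 = 8.872.
n = 8.872² + 3 = 78.72 + 3 = 81.7.
Round up.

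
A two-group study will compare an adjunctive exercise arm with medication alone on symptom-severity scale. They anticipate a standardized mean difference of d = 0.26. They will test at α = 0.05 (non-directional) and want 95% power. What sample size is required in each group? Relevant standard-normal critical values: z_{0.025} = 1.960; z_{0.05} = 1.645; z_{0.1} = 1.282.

For two independent groups with equal n: n = 2·((z_{α/2} + z_β) / d)².
z_{α/2} + z_β = 1.960 + 1.645 = 3.605.
n = 2 × (3.605 / 0.26)² = 2 × 13.865² = 2 × 192.25 = 384.5.
Round up to the next whole participant.

n = 385 per group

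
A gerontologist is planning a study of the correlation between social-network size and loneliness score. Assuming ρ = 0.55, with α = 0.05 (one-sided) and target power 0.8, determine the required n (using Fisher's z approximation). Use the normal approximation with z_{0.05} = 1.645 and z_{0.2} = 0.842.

n = 20

Fisher's z: C = ½·ln((1+r)/(1−r)) = ½·ln(3.4444) = 0.6184.
n = ((z_{α} + z_β)/C)² + 3.
(1.645 + 0.842) / 0.6184 = 2.487 / 0.6184 = 4.022.
n = 4.022² + 3 = 16.17 + 3 = 19.2.
Round up.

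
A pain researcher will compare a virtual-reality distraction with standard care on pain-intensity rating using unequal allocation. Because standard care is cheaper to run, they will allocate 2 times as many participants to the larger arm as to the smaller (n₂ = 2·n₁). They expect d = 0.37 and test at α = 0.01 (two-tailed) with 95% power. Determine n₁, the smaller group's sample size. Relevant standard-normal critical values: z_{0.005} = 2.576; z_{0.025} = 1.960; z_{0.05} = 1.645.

n₁ = 196

With allocation ratio k = n₂/n₁ = 2, Var(x̄₁−x̄₂) = σ²(1/n₁ + 1/(k·n₁)) = σ²·(k+1)/(k·n₁).
So n₁ = (1 + 1/k)·((z_{α/2} + z_β)/d)² = 1.500 × (4.221/0.37)².
n₁ = 1.500 × 130.14 = 195.2.
Round up: n₁ = 196, giving n₂ = 2 × 196 = 392.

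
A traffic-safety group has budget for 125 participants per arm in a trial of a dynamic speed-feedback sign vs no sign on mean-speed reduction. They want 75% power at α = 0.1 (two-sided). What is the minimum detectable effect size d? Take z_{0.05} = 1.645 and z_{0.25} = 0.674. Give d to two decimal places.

For two independent groups of n = 125 each: d_min = (z_{α/2} + z_β)·√(2/n).
z-sum = 1.645 + 0.674 = 2.319.
d_min = 2.319 × √(2/125) = 2.319 × 0.1265 = 0.293.

d_min ≈ 0.29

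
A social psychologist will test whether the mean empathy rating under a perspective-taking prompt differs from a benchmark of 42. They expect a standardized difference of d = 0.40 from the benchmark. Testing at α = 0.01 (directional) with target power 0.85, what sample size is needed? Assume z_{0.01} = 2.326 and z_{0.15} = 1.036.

For a one-sample test: n = ((z_{α} + z_β) / d)².
z_{α} + z_β = 2.326 + 1.036 = 3.362.
n = (3.362 / 0.40)² = 8.405² = 70.64.
Round up.

n = 71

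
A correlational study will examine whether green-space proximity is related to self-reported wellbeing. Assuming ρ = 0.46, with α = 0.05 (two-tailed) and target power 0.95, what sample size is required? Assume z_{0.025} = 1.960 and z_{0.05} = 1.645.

n = 56

Fisher's z: C = ½·ln((1+r)/(1−r)) = ½·ln(2.7037) = 0.4973.
n = ((z_{α/2} + z_β)/C)² + 3.
(1.960 + 1.645) / 0.4973 = 3.605 / 0.4973 = 7.249.
n = 7.249² + 3 = 52.55 + 3 = 55.6.
Round up.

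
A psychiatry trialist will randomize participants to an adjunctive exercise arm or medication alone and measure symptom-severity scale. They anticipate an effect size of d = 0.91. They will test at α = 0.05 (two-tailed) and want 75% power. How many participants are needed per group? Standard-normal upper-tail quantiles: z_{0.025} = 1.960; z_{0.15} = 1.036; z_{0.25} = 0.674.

For two independent groups with equal n: n = 2·((z_{α/2} + z_β) / d)².
z_{α/2} + z_β = 1.960 + 0.674 = 2.634.
n = 2 × (2.634 / 0.91)² = 2 × 2.895² = 2 × 8.38 = 16.8.
Round up to the next whole participant.

n = 17 per group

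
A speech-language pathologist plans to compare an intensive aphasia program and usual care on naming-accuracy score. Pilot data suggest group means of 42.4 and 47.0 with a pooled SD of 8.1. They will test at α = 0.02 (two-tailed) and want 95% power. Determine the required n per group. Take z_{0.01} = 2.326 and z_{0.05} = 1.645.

Cohen's d = |M₁ − M₂| / SD_pooled = |42.4 − 47.0| / 8.1 = 4.6 / 8.1 = 0.568.
For two independent groups with equal n: n = 2·((z_{α/2} + z_β) / d)².
z_{α/2} + z_β = 2.326 + 1.645 = 3.971.
n = 2 × (3.971 / 0.568)² = 2 × 6.991² = 2 × 48.88 = 97.8.
Round up to the next whole participant.

n = 98 per group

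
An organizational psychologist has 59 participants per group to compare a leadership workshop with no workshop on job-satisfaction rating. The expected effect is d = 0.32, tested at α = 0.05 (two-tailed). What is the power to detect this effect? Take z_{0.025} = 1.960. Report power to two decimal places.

power ≈ 0.41

For two equal groups, power = Φ(d·√(n/2) − z_{α/2}).
d·√(n/2) = 0.32 × √(59/2) = 0.32 × 5.431 = 1.738.
z_β = 1.738 − 1.960 = -0.222.
Power = Φ(-0.222) = 0.412.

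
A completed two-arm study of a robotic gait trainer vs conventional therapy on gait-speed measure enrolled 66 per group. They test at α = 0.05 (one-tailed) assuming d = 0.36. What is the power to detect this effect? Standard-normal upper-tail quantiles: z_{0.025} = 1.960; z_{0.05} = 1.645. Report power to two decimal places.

For two equal groups, power = Φ(d·√(n/2) − z_{α}).
d·√(n/2) = 0.36 × √(66/2) = 0.36 × 5.745 = 2.068.
z_β = 2.068 − 1.645 = 0.423.
Power = Φ(0.423) = 0.664.

power ≈ 0.66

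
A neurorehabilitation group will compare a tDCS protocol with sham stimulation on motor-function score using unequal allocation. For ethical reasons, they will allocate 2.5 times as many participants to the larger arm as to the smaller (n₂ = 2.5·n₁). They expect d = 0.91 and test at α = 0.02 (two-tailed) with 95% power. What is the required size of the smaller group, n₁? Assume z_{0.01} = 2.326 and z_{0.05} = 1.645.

With allocation ratio k = n₂/n₁ = 2.5, Var(x̄₁−x̄₂) = σ²(1/n₁ + 1/(k·n₁)) = σ²·(k+1)/(k·n₁).
So n₁ = (1 + 1/k)·((z_{α/2} + z_β)/d)² = 1.400 × (3.971/0.91)².
n₁ = 1.400 × 19.04 = 26.7.
Round up: n₁ = 27, giving n₂ = ⌈2.5 × 27⌉ = ⌈67.5⌉ = 68.

n₁ = 27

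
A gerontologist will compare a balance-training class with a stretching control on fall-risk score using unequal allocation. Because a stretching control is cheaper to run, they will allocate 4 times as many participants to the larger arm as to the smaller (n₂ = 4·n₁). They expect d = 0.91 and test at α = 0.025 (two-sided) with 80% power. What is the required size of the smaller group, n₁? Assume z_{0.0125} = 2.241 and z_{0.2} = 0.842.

With allocation ratio k = n₂/n₁ = 4, Var(x̄₁−x̄₂) = σ²(1/n₁ + 1/(k·n₁)) = σ²·(k+1)/(k·n₁).
So n₁ = (1 + 1/k)·((z_{α/2} + z_β)/d)² = 1.250 × (3.083/0.91)².
n₁ = 1.250 × 11.48 = 14.3.
Round up: n₁ = 15, giving n₂ = 4 × 15 = 60.

n₁ = 15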